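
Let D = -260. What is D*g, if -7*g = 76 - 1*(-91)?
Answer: 43420/7 ≈ 6202.9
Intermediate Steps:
g = -167/7 (g = -(76 - 1*(-91))/7 = -(76 + 91)/7 = -1/7*167 = -167/7 ≈ -23.857)
D*g = -260*(-167/7) = 43420/7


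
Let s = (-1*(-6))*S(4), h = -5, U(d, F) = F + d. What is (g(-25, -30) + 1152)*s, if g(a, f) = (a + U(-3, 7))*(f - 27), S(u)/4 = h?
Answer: -281880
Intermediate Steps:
S(u) = -20 (S(u) = 4*(-5) = -20)
g(a, f) = (-27 + f)*(4 + a) (g(a, f) = (a + (7 - 3))*(f - 27) = (a + 4)*(-27 + f) = (4 + a)*(-27 + f) = (-27 + f)*(4 + a))
s = -120 (s = -1*(-6)*(-20) = 6*(-20) = -120)
(g(-25, -30) + 1152)*s = ((-108 - 27*(-25) + 4*(-30) - 25*(-30)) + 1152)*(-120) = ((-108 + 675 - 120 + 750) + 1152)*(-120) = (1197 + 1152)*(-120) = 2349*(-120) = -281880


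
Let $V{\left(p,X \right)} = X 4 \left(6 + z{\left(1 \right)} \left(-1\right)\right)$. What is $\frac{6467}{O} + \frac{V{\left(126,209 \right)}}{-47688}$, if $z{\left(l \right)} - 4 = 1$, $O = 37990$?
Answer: $\frac{596204}{3904455} \approx 0.1527$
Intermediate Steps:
$z{\left(l \right)} = 5$ ($z{\left(l \right)} = 4 + 1 = 5$)
$V{\left(p,X \right)} = 4 X$ ($V{\left(p,X \right)} = X 4 \left(6 + 5 \left(-1\right)\right) = 4 X \left(6 - 5\right) = 4 X 1 = 4 X$)
$\frac{6467}{O} + \frac{V{\left(126,209 \right)}}{-47688} = \frac{6467}{37990} + \frac{4 \cdot 209}{-47688} = 6467 \cdot \frac{1}{37990} + 836 \left(- \frac{1}{47688}\right) = \frac{223}{1310} - \frac{209}{11922} = \frac{596204}{3904455}$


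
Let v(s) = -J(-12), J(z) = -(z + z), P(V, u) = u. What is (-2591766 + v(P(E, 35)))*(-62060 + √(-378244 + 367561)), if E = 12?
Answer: 160846487400 - 7775370*I*√1187 ≈ 1.6085e+11 - 2.6788e+8*I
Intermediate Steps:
J(z) = -2*z
v(s) = -24 (v(s) = -(-2)*(-12) = -1*24 = -24)
(-2591766 + v(P(E, 35)))*(-62060 + √(-378244 + 367561)) = (-2591766 - 24)*(-62060 + √(-378244 + 367561)) = -2591790*(-62060 + √(-10683)) = -2591790*(-62060 + 3*I*√1187) = 160846487400 - 7775370*I*√1187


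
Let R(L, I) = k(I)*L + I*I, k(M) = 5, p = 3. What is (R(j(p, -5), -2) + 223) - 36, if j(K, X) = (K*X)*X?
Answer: 566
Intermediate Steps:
j(K, X) = K*X²
R(L, I) = I² + 5*L (R(L, I) = 5*L + I*I = 5*L + I² = I² + 5*L)
(R(j(p, -5), -2) + 223) - 36 = (((-2)² + 5*(3*(-5)²)) + 223) - 36 = ((4 + 5*(3*25)) + 223) - 36 = ((4 + 5*75) + 223) - 36 = ((4 + 375) + 223) - 36 = (379 + 223) - 36 = 602 - 36 = 566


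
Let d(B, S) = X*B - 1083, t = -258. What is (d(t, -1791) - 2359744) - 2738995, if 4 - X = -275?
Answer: -5171804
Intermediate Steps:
X = 279 (X = 4 - 1*(-275) = 4 + 275 = 279)
d(B, S) = -1083 + 279*B (d(B, S) = 279*B - 1083 = -1083 + 279*B)
(d(t, -1791) - 2359744) - 2738995 = ((-1083 + 279*(-258)) - 2359744) - 2738995 = ((-1083 - 71982) - 2359744) - 2738995 = (-73065 - 2359744) - 2738995 = -2432809 - 2738995 = -5171804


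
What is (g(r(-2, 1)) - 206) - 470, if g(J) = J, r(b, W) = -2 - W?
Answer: -679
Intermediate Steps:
(g(r(-2, 1)) - 206) - 470 = ((-2 - 1*1) - 206) - 470 = ((-2 - 1) - 206) - 470 = (-3 - 206) - 470 = -209 - 470 = -679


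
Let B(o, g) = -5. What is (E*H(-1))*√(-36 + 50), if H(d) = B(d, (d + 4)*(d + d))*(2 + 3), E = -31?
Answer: 775*√14 ≈ 2899.8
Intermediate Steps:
H(d) = -25 (H(d) = -5*(2 + 3) = -5*5 = -25)
(E*H(-1))*√(-36 + 50) = (-31*(-25))*√(-36 + 50) = 775*√14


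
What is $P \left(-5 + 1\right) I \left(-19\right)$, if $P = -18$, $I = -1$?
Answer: $1368$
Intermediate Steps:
$P \left(-5 + 1\right) I \left(-19\right) = - 18 \left(-5 + 1\right) \left(-1\right) \left(-19\right) = - 18 \left(\left(-4\right) \left(-1\right)\right) \left(-19\right) = \left(-18\right) 4 \left(-19\right) = \left(-72\right) \left(-19\right) = 1368$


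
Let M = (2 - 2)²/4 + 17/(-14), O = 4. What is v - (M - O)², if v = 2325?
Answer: 450371/196 ≈ 2297.8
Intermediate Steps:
M = -17/14 (M = 0²*(¼) + 17*(-1/14) = 0*(¼) - 17/14 = 0 - 17/14 = -17/14 ≈ -1.2143)
v - (M - O)² = 2325 - (-17/14 - 1*4)² = 2325 - (-17/14 - 4)² = 2325 - (-73/14)² = 2325 - 1*5329/196 = 2325 - 5329/196 = 450371/196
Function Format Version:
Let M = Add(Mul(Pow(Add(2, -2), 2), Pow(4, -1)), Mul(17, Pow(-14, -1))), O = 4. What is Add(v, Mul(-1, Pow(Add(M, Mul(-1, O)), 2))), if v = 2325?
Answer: Rational(450371, 196) ≈ 2297.8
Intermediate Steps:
M = Rational(-17, 14) (M = Add(Mul(Pow(0, 2), Rational(1, 4)), Mul(17, Rational(-1, 14))) = Add(Mul(0, Rational(1, 4)), Rational(-17, 14)) = Add(0, Rational(-17, 14)) = Rational(-17, 14) ≈ -1.2143)
Add(v, Mul(-1, Pow(Add(M, Mul(-1, O)), 2))) = Add(2325, Mul(-1, Pow(Add(Rational(-17, 14), Mul(-1, 4)), 2))) = Add(2325, Mul(-1, Pow(Add(Rational(-17, 14), -4), 2))) = Add(2325, Mul(-1, Pow(Rational(-73, 14), 2))) = Add(2325, Mul(-1, Rational(5329, 196))) = Add(2325, Rational(-5329, 196)) = Rational(450371, 196)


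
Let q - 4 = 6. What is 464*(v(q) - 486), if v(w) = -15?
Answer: -232464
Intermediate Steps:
q = 10 (q = 4 + 6 = 10)
464*(v(q) - 486) = 464*(-15 - 486) = 464*(-501) = -232464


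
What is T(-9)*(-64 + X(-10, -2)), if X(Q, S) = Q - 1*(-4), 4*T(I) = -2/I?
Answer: -35/9 ≈ -3.8889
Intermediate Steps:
T(I) = -1/(2*I) (T(I) = (-2/I)/4 = -1/(2*I))
X(Q, S) = 4 + Q (X(Q, S) = Q + 4 = 4 + Q)
T(-9)*(-64 + X(-10, -2)) = (-½/(-9))*(-64 + (4 - 10)) = (-½*(-⅑))*(-64 - 6) = (1/18)*(-70) = -35/9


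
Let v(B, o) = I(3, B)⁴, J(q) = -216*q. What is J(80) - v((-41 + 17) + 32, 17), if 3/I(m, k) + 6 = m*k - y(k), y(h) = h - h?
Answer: -22394881/1296 ≈ -17280.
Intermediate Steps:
y(h) = 0
I(m, k) = 3/(-6 + k*m) (I(m, k) = 3/(-6 + (m*k - 1*0)) = 3/(-6 + (k*m + 0)) = 3/(-6 + k*m))
v(B, o) = 81/(-6 + 3*B)⁴ (v(B, o) = (3/(-6 + B*3))⁴ = (3/(-6 + 3*B))⁴ = 81/(-6 + 3*B)⁴)
J(80) - v((-41 + 17) + 32, 17) = -216*80 - 1/(-2 + ((-41 + 17) + 32))⁴ = -17280 - 1/(-2 + (-24 + 32))⁴ = -17280 - 1/(-2 + 8)⁴ = -17280 - 1/6⁴ = -17280 - 1*1/1296 = -17280 - 1/1296 = -22394881/1296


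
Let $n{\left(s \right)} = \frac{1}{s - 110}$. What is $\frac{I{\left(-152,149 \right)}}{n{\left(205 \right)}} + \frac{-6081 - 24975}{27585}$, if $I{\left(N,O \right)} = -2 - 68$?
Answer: $- \frac{61157102}{9195} \approx -6651.1$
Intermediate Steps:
$n{\left(s \right)} = \frac{1}{-110 + s}$
$I{\left(N,O \right)} = -70$
$\frac{I{\left(-152,149 \right)}}{n{\left(205 \right)}} + \frac{-6081 - 24975}{27585} = - \frac{70}{\frac{1}{-110 + 205}} + \frac{-6081 - 24975}{27585} = - \frac{70}{\frac{1}{95}} + \left(-6081 - 24975\right) \frac{1}{27585} = - 70 \frac{1}{\frac{1}{95}} - \frac{10352}{9195} = \left(-70\right) 95 - \frac{10352}{9195} = -6650 - \frac{10352}{9195} = - \frac{61157102}{9195}$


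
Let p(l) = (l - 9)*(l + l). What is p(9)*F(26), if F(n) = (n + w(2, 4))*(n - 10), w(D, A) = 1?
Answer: 0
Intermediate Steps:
p(l) = 2*l*(-9 + l) (p(l) = (-9 + l)*(2*l) = 2*l*(-9 + l))
F(n) = (1 + n)*(-10 + n) (F(n) = (n + 1)*(n - 10) = (1 + n)*(-10 + n))
p(9)*F(26) = (2*9*(-9 + 9))*(-10 + 26**2 - 9*26) = (2*9*0)*(-10 + 676 - 234) = 0*432 = 0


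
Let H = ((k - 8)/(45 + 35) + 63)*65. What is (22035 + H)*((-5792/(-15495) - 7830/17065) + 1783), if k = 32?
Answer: 1643730558106923/35256290 ≈ 4.6622e+7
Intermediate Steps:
H = 8229/2 (H = ((32 - 8)/(45 + 35) + 63)*65 = (24/80 + 63)*65 = (24*(1/80) + 63)*65 = (3/10 + 63)*65 = (633/10)*65 = 8229/2 ≈ 4114.5)
(22035 + H)*((-5792/(-15495) - 7830/17065) + 1783) = (22035 + 8229/2)*((-5792/(-15495) - 7830/17065) + 1783) = 52299*((-5792*(-1/15495) - 7830*1/17065) + 1783)/2 = 52299*((5792/15495 - 1566/3413) + 1783)/2 = 52299*(-4497074/52884435 + 1783)/2 = (52299/2)*(94288450531/52884435) = 1643730558106923/35256290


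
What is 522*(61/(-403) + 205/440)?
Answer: 2911455/17732 ≈ 164.19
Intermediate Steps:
522*(61/(-403) + 205/440) = 522*(61*(-1/403) + 205*(1/440)) = 522*(-61/403 + 41/88) = 522*(11155/35464) = 2911455/17732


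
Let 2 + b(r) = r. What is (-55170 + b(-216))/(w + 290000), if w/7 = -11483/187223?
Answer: -10369907524/54294589619 ≈ -0.19099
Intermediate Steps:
b(r) = -2 + r
w = -80381/187223 (w = 7*(-11483/187223) = -80381/187223 ≈ -0.42933)
(-55170 + b(-216))/(w + 290000) = (-55170 + (-2 - 216))/(-80381/187223 + 290000) = (-55170 - 218)/(54294589619/187223) = -55388*187223/54294589619 = -10369907524/54294589619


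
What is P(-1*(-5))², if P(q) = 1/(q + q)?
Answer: 1/100 ≈ 0.010000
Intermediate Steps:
P(q) = 1/(2*q)
P(-1*(-5))² = (1/(2*((-1*(-5)))))² = ((½)/5)² = ((½)*(⅕))² = (⅒)² = 1/100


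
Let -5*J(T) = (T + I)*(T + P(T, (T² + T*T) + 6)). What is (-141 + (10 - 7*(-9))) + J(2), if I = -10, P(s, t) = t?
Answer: -212/5 ≈ -42.400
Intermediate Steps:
J(T) = -(-10 + T)*(6 + T + 2*T²)/5 (J(T) = -(T - 10)*(T + ((T² + T*T) + 6))/5 = -(-10 + T)*(T + ((T² + T²) + 6))/5 = -(-10 + T)*(T + (2*T² + 6))/5 = -(-10 + T)*(T + (6 + 2*T²))/5 = -(-10 + T)*(6 + T + 2*T²)/5)
(-141 + (10 - 7*(-9))) + J(2) = (-141 + (10 - 7*(-9))) + (12 - ⅖*2³ + (⅘)*2 + (19/5)*2²) = (-141 + (10 + 63)) + (12 - ⅖*8 + 8/5 + (19/5)*4) = (-141 + 73) + (12 - 16/5 + 8/5 + 76/5) = -68 + 128/5 = -212/5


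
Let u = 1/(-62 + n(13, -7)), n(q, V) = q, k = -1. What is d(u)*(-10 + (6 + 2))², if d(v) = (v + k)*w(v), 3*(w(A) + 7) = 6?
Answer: 1000/49 ≈ 20.408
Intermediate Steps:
w(A) = -5 (w(A) = -7 + (⅓)*6 = -7 + 2 = -5)
u = -1/49 (u = 1/(-62 + 13) = 1/(-49) = -1/49 ≈ -0.020408)
d(v) = 5 - 5*v (d(v) = (v - 1)*(-5) = (-1 + v)*(-5) = 5 - 5*v)
d(u)*(-10 + (6 + 2))² = (5 - 5*(-1/49))*(-10 + (6 + 2))² = (5 + 5/49)*(-10 + 8)² = (250/49)*(-2)² = (250/49)*4 = 1000/49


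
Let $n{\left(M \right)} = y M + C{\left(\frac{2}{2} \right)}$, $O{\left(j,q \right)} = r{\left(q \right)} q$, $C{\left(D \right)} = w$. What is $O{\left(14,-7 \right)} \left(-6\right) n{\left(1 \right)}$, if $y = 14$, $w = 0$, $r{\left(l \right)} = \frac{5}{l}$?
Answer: $-420$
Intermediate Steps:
$C{\left(D \right)} = 0$
$O{\left(j,q \right)} = 5$ ($O{\left(j,q \right)} = \frac{5}{q} q = 5$)
$n{\left(M \right)} = 14 M$ ($n{\left(M \right)} = 14 M + 0 = 14 M$)
$O{\left(14,-7 \right)} \left(-6\right) n{\left(1 \right)} = 5 \left(-6\right) 14 \cdot 1 = \left(-30\right) 14 = -420$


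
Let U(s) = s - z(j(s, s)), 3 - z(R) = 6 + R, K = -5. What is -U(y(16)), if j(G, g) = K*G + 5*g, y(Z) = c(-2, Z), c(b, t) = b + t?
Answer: -17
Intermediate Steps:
y(Z) = -2 + Z
j(G, g) = -5*G + 5*g
z(R) = -3 - R (z(R) = 3 - (6 + R) = 3 + (-6 - R) = -3 - R)
U(s) = 3 + s (U(s) = s - (-3 - (-5*s + 5*s)) = s - (-3 - 1*0) = s - (-3 + 0) = s - 1*(-3) = s + 3 = 3 + s)
-U(y(16)) = -(3 + (-2 + 16)) = -(3 + 14) = -1*17 = -17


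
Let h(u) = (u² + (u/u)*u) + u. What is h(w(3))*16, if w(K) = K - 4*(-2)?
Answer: 2288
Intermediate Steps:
w(K) = 8 + K (w(K) = K + 8 = 8 + K)
h(u) = u² + 2*u (h(u) = (u² + 1*u) + u = (u² + u) + u = (u + u²) + u = u² + 2*u)
h(w(3))*16 = ((8 + 3)*(2 + (8 + 3)))*16 = (11*(2 + 11))*16 = (11*13)*16 = 143*16 = 2288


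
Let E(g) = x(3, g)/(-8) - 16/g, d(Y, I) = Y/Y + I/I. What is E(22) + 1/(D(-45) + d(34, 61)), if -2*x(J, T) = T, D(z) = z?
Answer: 2363/3784 ≈ 0.62447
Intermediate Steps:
d(Y, I) = 2 (d(Y, I) = 1 + 1 = 2)
x(J, T) = -T/2
E(g) = -16/g + g/16 (E(g) = -g/2/(-8) - 16/g = -g/2*(-⅛) - 16/g = g/16 - 16/g = -16/g + g/16)
E(22) + 1/(D(-45) + d(34, 61)) = (-16/22 + (1/16)*22) + 1/(-45 + 2) = (-16*1/22 + 11/8) + 1/(-43) = (-8/11 + 11/8) - 1/43 = 57/88 - 1/43 = 2363/3784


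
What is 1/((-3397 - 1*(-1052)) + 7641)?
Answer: 1/5296 ≈ 0.00018882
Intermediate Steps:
1/((-3397 - 1*(-1052)) + 7641) = 1/((-3397 + 1052) + 7641) = 1/(-2345 + 7641) = 1/5296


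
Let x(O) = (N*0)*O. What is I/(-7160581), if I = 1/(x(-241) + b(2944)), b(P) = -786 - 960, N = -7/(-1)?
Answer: 1/12502374426 ≈ 7.9985e-11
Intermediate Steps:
N = 7 (N = -7*(-1) = 7)
x(O) = 0 (x(O) = (7*0)*O = 0*O = 0)
b(P) = -1746
I = -1/1746 (I = 1/(0 - 1746) = 1/(-1746) = -1/1746 ≈ -0.00057274)
I/(-7160581) = -1/1746/(-7160581) = -1/1746*(-1/7160581) = 1/12502374426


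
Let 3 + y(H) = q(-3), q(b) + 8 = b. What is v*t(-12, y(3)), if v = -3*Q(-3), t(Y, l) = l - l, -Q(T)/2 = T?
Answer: 0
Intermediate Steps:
q(b) = -8 + b
y(H) = -14 (y(H) = -3 + (-8 - 3) = -3 - 11 = -14)
Q(T) = -2*T
t(Y, l) = 0
v = -18 (v = -(-6)*(-3) = -3*6 = -18)
v*t(-12, y(3)) = -18*0 = 0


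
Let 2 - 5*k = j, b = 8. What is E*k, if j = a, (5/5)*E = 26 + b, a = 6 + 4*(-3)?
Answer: 272/5 ≈ 54.400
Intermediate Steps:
a = -6 (a = 6 - 12 = -6)
E = 34 (E = 26 + 8 = 34)
j = -6
k = 8/5 (k = 2/5 - 1/5*(-6) = 2/5 + 6/5 = 8/5 ≈ 1.6000)
E*k = 34*(8/5) = 272/5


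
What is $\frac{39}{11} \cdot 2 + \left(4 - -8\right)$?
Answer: $\frac{210}{11} \approx 19.091$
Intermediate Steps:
$\frac{39}{11} \cdot 2 + \left(4 - -8\right) = 39 \cdot \frac{1}{11} \cdot 2 + \left(4 + 8\right) = \frac{39}{11} \cdot 2 + 12 = \frac{78}{11} + 12 = \frac{210}{11}$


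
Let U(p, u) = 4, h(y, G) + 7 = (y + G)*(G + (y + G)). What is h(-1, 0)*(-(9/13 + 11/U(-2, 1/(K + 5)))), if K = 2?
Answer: 537/26 ≈ 20.654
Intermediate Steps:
h(y, G) = -7 + (G + y)*(y + 2*G) (h(y, G) = -7 + (y + G)*(G + (y + G)) = -7 + (G + y)*(G + (G + y)) = -7 + (G + y)*(y + 2*G))
h(-1, 0)*(-(9/13 + 11/U(-2, 1/(K + 5)))) = (-7 + (-1)² + 2*0² + 3*0*(-1))*(-(9/13 + 11/4)) = (-7 + 1 + 2*0 + 0)*(-(9*(1/13) + 11*(¼))) = (-7 + 1 + 0 + 0)*(-(9/13 + 11/4)) = -(-6)*179/52 = -6*(-179/52) = 537/26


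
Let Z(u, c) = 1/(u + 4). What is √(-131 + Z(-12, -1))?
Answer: I*√2098/4 ≈ 11.451*I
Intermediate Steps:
Z(u, c) = 1/(4 + u)
√(-131 + Z(-12, -1)) = √(-131 + 1/(4 - 12)) = √(-131 + 1/(-8)) = √(-131 - ⅛) = √(-1049/8) = I*√2098/4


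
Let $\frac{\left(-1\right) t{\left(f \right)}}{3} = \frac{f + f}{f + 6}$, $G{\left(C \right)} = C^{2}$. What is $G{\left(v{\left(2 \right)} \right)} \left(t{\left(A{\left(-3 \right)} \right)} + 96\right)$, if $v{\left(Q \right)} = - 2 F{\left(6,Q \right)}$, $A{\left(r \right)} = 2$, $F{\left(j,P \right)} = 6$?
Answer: $13608$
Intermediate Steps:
$v{\left(Q \right)} = -12$ ($v{\left(Q \right)} = \left(-2\right) 6 = -12$)
$t{\left(f \right)} = - \frac{6 f}{6 + f}$ ($t{\left(f \right)} = - 3 \frac{f + f}{f + 6} = - 3 \frac{2 f}{6 + f} = - \frac{6 f}{6 + f}$)
$G{\left(v{\left(2 \right)} \right)} \left(t{\left(A{\left(-3 \right)} \right)} + 96\right) = \left(-12\right)^{2} \left(\left(-6\right) 2 \frac{1}{6 + 2} + 96\right) = 144 \left(\left(-6\right) 2 \cdot \frac{1}{8} + 96\right) = 144 \left(- \frac{3}{2} + 96\right) = 144 \cdot \frac{189}{2} = 13608$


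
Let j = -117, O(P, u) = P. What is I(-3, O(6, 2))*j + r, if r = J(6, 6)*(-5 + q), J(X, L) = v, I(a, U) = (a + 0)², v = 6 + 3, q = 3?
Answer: -1071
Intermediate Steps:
v = 9
I(a, U) = a²
J(X, L) = 9
r = -18 (r = 9*(-5 + 3) = 9*(-2) = -18)
I(-3, O(6, 2))*j + r = (-3)²*(-117) - 18 = 9*(-117) - 18 = -1053 - 18 = -1071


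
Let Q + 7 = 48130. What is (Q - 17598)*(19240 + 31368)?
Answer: 1544809200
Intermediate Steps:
Q = 48123 (Q = -7 + 48130 = 48123)
(Q - 17598)*(19240 + 31368) = (48123 - 17598)*(19240 + 31368) = 30525*50608 = 1544809200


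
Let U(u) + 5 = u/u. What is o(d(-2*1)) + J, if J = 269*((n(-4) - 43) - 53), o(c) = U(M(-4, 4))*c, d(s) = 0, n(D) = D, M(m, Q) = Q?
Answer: -26900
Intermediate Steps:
U(u) = -4 (U(u) = -5 + u/u = -5 + 1 = -4)
o(c) = -4*c
J = -26900 (J = 269*((-4 - 43) - 53) = 269*(-47 - 53) = 269*(-100) = -26900)
o(d(-2*1)) + J = -4*0 - 26900 = 0 - 26900 = -26900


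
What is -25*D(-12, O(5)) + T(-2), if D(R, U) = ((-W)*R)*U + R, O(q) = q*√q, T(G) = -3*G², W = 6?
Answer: 288 - 9000*√5 ≈ -19837.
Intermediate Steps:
O(q) = q^(3/2)
D(R, U) = R - 6*R*U (D(R, U) = ((-1*6)*R)*U + R = (-6*R)*U + R = -6*R*U + R = R - 6*R*U)
-25*D(-12, O(5)) + T(-2) = -(-300)*(1 - 30*√5) - 3*(-2)² = -(-300)*(1 - 30*√5) - 3*4 = -(-300)*(1 - 30*√5) - 12 = -25*(-12 + 360*√5) - 12 = (300 - 9000*√5) - 12 = 288 - 9000*√5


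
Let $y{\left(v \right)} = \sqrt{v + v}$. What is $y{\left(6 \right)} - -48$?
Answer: $48 + 2 \sqrt{3} \approx 51.464$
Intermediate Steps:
$y{\left(v \right)} = \sqrt{2} \sqrt{v}$ ($y{\left(v \right)} = \sqrt{2 v} = \sqrt{2} \sqrt{v}$)
$y{\left(6 \right)} - -48 = \sqrt{2} \sqrt{6} - -48 = 2 \sqrt{3} + 48 = 48 + 2 \sqrt{3}$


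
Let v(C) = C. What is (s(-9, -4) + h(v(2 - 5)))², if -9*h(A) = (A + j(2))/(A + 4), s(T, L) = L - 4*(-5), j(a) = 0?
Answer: 2401/9 ≈ 266.78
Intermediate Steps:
s(T, L) = 20 + L (s(T, L) = L + 20 = 20 + L)
h(A) = -A/(9*(4 + A)) (h(A) = -(A + 0)/(9*(A + 4)) = -A/(9*(4 + A)))
(s(-9, -4) + h(v(2 - 5)))² = ((20 - 4) - (2 - 5)/(36 + 9*(2 - 5)))² = (16 - 1*(-3)/(36 + 9*(-3)))² = (16 - 1*(-3)/(36 - 27))² = (16 - 1*(-3)/9)² = (16 - 1*(-3)*⅑)² = (16 + ⅓)² = (49/3)² = 2401/9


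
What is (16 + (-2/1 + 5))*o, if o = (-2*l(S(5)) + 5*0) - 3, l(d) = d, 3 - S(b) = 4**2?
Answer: 437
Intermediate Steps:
S(b) = -13 (S(b) = 3 - 1*4**2 = 3 - 1*16 = 3 - 16 = -13)
o = 23 (o = (-2*(-13) + 5*0) - 3 = (26 + 0) - 3 = 26 - 3 = 23)
(16 + (-2/1 + 5))*o = (16 + (-2/1 + 5))*23 = (16 + (1*(-2) + 5))*23 = (16 + (-2 + 5))*23 = (16 + 3)*23 = 19*23 = 437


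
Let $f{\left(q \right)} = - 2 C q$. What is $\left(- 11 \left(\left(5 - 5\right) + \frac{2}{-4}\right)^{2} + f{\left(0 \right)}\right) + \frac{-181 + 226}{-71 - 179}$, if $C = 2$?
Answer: $- \frac{293}{100} \approx -2.93$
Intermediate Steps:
$f{\left(q \right)} = - 4 q$ ($f{\left(q \right)} = \left(-2\right) 2 q = - 4 q$)
$\left(- 11 \left(\left(5 - 5\right) + \frac{2}{-4}\right)^{2} + f{\left(0 \right)}\right) + \frac{-181 + 226}{-71 - 179} = \left(- 11 \left(\left(5 - 5\right) + \frac{2}{-4}\right)^{2} - 0\right) + \frac{-181 + 226}{-71 - 179} = \left(- 11 \left(0 + 2 \left(- \frac{1}{4}\right)\right)^{2} + 0\right) + \frac{45}{-250} = \left(- 11 \left(0 - \frac{1}{2}\right)^{2} + 0\right) + 45 \left(- \frac{1}{250}\right) = \left(- 11 \left(- \frac{1}{2}\right)^{2} + 0\right) - \frac{9}{50} = \left(\left(-11\right) \frac{1}{4} + 0\right) - \frac{9}{50} = \left(- \frac{11}{4} + 0\right) - \frac{9}{50} = - \frac{11}{4} - \frac{9}{50} = - \frac{293}{100}$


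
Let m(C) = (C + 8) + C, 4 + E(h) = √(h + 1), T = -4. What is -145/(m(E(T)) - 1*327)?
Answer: 15805/35647 + 290*I*√3/106941 ≈ 0.44338 + 0.0046969*I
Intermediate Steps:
E(h) = -4 + √(1 + h) (E(h) = -4 + √(h + 1) = -4 + √(1 + h))
m(C) = 8 + 2*C (m(C) = (8 + C) + C = 8 + 2*C)
-145/(m(E(T)) - 1*327) = -145/((8 + 2*(-4 + √(1 - 4))) - 1*327) = -145/((8 + 2*(-4 + √(-3))) - 327) = -145/((8 + 2*(-4 + I*√3)) - 327) = -145/((8 + (-8 + 2*I*√3)) - 327) = -145/(2*I*√3 - 327) = -145/(-327 + 2*I*√3)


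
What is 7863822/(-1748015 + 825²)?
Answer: -3931911/533695 ≈ -7.3673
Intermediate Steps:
7863822/(-1748015 + 825²) = 7863822/(-1748015 + 680625) = 7863822/(-1067390) = 7863822*(-1/1067390) = -3931911/533695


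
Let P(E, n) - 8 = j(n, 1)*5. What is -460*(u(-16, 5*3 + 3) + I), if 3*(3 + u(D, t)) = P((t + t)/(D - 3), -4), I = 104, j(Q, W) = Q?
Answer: -44620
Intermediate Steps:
P(E, n) = 8 + 5*n (P(E, n) = 8 + n*5 = 8 + 5*n)
u(D, t) = -7 (u(D, t) = -3 + (8 + 5*(-4))/3 = -3 + (8 - 20)/3 = -3 + (⅓)*(-12) = -3 - 4 = -7)
-460*(u(-16, 5*3 + 3) + I) = -460*(-7 + 104) = -460*97 = -44620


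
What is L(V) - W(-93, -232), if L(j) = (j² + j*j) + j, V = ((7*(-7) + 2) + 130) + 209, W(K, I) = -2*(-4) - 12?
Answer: 170824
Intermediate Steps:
W(K, I) = -4 (W(K, I) = 8 - 12 = -4)
V = 292 (V = ((-49 + 2) + 130) + 209 = (-47 + 130) + 209 = 83 + 209 = 292)
L(j) = j + 2*j² (L(j) = (j² + j²) + j = 2*j² + j = j + 2*j²)
L(V) - W(-93, -232) = 292*(1 + 2*292) - 1*(-4) = 292*(1 + 584) + 4 = 292*585 + 4 = 170820 + 4 = 170824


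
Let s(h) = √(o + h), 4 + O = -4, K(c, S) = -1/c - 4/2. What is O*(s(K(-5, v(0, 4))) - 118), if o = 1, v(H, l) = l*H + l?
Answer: 944 - 16*I*√5/5 ≈ 944.0 - 7.1554*I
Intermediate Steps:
v(H, l) = l + H*l (v(H, l) = H*l + l = l + H*l)
K(c, S) = -2 - 1/c (K(c, S) = -1/c - 4*½ = -1/c - 2 = -2 - 1/c)
O = -8 (O = -4 - 4 = -8)
s(h) = √(1 + h)
O*(s(K(-5, v(0, 4))) - 118) = -8*(√(1 + (-2 - 1/(-5))) - 118) = -8*(√(1 + (-2 - 1*(-⅕))) - 118) = -8*(√(1 + (-2 + ⅕)) - 118) = -8*(√(1 - 9/5) - 118) = -8*(√(-⅘) - 118) = -8*(2*I*√5/5 - 118) = -8*(-118 + 2*I*√5/5) = 944 - 16*I*√5/5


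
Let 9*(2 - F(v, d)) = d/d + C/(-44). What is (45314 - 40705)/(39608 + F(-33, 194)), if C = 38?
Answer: 304194/2614259 ≈ 0.11636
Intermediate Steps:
F(v, d) = 131/66 (F(v, d) = 2 - (d/d + 38/(-44))/9 = 2 - (1 + 38*(-1/44))/9 = 2 - (1 - 19/22)/9 = 2 - ⅑*3/22 = 2 - 1/66 = 131/66)
(45314 - 40705)/(39608 + F(-33, 194)) = (45314 - 40705)/(39608 + 131/66) = 4609/(2614259/66) = 4609*(66/2614259) = 304194/2614259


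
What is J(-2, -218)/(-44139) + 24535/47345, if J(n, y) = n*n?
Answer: 216552197/417952191 ≈ 0.51813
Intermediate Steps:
J(n, y) = n**2
J(-2, -218)/(-44139) + 24535/47345 = (-2)**2/(-44139) + 24535/47345 = 4*(-1/44139) + 24535*(1/47345) = -4/44139 + 4907/9469 = 216552197/417952191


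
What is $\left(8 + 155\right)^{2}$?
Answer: $26569$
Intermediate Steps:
$\left(8 + 155\right)^{2} = 163^{2} = 26569$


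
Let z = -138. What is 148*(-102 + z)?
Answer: -35520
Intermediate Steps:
148*(-102 + z) = 148*(-102 - 138) = 148*(-240) = -35520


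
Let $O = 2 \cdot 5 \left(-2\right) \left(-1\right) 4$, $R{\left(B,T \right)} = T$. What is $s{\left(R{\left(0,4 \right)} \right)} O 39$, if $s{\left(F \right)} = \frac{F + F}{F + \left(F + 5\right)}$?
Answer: $1920$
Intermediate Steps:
$s{\left(F \right)} = \frac{2 F}{5 + 2 F}$ ($s{\left(F \right)} = \frac{2 F}{F + \left(5 + F\right)} = \frac{2 F}{5 + 2 F}$)
$O = 80$ ($O = 2 \left(\left(-10\right) \left(-1\right)\right) 4 = 2 \cdot 10 \cdot 4 = 20 \cdot 4 = 80$)
$s{\left(R{\left(0,4 \right)} \right)} O 39 = 2 \cdot 4 \frac{1}{5 + 2 \cdot 4} \cdot 80 \cdot 39 = 2 \cdot 4 \frac{1}{5 + 8} \cdot 80 \cdot 39 = 2 \cdot 4 \cdot \frac{1}{13} \cdot 80 \cdot 39 = \frac{8}{13} \cdot 80 \cdot 39 = \frac{640}{13} \cdot 39 = 1920$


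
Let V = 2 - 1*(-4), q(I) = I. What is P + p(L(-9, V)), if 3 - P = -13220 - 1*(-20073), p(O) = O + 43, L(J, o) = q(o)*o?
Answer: -6771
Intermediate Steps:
V = 6 (V = 2 + 4 = 6)
L(J, o) = o² (L(J, o) = o*o = o²)
p(O) = 43 + O
P = -6850 (P = 3 - (-13220 - 1*(-20073)) = 3 - (-13220 + 20073) = 3 - 1*6853 = 3 - 6853 = -6850)
P + p(L(-9, V)) = -6850 + (43 + 6²) = -6850 + (43 + 36) = -6850 + 79 = -6771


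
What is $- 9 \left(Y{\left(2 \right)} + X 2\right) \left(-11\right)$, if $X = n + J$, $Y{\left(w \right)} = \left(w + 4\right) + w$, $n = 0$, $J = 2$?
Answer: $1188$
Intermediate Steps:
$Y{\left(w \right)} = 4 + 2 w$ ($Y{\left(w \right)} = \left(4 + w\right) + w = 4 + 2 w$)
$X = 2$ ($X = 0 + 2 = 2$)
$- 9 \left(Y{\left(2 \right)} + X 2\right) \left(-11\right) = - 9 \left(\left(4 + 2 \cdot 2\right) + 2 \cdot 2\right) \left(-11\right) = - 9 \left(\left(4 + 4\right) + 4\right) \left(-11\right) = - 9 \left(8 + 4\right) \left(-11\right) = \left(-9\right) 12 \left(-11\right) = \left(-108\right) \left(-11\right) = 1188$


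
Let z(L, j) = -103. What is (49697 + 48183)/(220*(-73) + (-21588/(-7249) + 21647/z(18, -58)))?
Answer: -73081808360/12145846359 ≈ -6.0170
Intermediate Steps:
(49697 + 48183)/(220*(-73) + (-21588/(-7249) + 21647/z(18, -58))) = (49697 + 48183)/(220*(-73) + (-21588/(-7249) + 21647/(-103))) = 97880/(-16060 + (-21588*(-1/7249) + 21647*(-1/103))) = 97880/(-16060 + (21588/7249 - 21647/103)) = 97880/(-16060 - 154695539/746647) = 97880/(-12145846359/746647) = 97880*(-746647/12145846359) = -73081808360/12145846359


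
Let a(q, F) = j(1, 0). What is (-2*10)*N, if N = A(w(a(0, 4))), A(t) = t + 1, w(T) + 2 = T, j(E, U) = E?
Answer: 0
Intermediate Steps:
a(q, F) = 1
w(T) = -2 + T
A(t) = 1 + t
N = 0 (N = 1 + (-2 + 1) = 1 - 1 = 0)
(-2*10)*N = -2*10*0 = -20*0 = 0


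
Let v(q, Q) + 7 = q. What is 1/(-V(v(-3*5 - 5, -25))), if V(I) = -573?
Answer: 1/573 ≈ 0.0017452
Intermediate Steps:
v(q, Q) = -7 + q
1/(-V(v(-3*5 - 5, -25))) = 1/(-1*(-573)) = 1/573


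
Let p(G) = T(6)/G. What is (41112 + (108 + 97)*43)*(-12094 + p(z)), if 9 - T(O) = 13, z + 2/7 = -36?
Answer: -76684077548/127 ≈ -6.0381e+8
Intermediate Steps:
z = -254/7 (z = -2/7 - 36 = -254/7 ≈ -36.286)
T(O) = -4 (T(O) = 9 - 1*13 = 9 - 13 = -4)
p(G) = -4/G
(41112 + (108 + 97)*43)*(-12094 + p(z)) = (41112 + (108 + 97)*43)*(-12094 - 4/(-254/7)) = (41112 + 205*43)*(-12094 - 4*(-7/254)) = (41112 + 8815)*(-12094 + 14/127) = 49927*(-1535924/127) = -76684077548/127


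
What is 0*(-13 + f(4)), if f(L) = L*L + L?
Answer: 0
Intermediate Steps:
f(L) = L + L² (f(L) = L² + L = L + L²)
0*(-13 + f(4)) = 0*(-13 + 4*(1 + 4)) = 0*(-13 + 4*5) = 0*(-13 + 20) = 0*7 = 0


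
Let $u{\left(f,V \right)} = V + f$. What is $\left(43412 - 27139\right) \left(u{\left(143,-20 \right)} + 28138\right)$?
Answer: $459891253$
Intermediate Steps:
$\left(43412 - 27139\right) \left(u{\left(143,-20 \right)} + 28138\right) = \left(43412 - 27139\right) \left(\left(-20 + 143\right) + 28138\right) = 16273 \left(123 + 28138\right) = 16273 \cdot 28261 = 459891253$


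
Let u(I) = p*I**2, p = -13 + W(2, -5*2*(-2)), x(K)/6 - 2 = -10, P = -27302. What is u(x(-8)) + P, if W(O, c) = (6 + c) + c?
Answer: 48730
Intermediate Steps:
x(K) = -48 (x(K) = 12 + 6*(-10) = 12 - 60 = -48)
W(O, c) = 6 + 2*c
p = 33 (p = -13 + (6 + 2*(-5*2*(-2))) = -13 + (6 + 2*(-10*(-2))) = -13 + (6 + 2*20) = -13 + (6 + 40) = -13 + 46 = 33)
u(I) = 33*I**2
u(x(-8)) + P = 33*(-48)**2 - 27302 = 33*2304 - 27302 = 76032 - 27302 = 48730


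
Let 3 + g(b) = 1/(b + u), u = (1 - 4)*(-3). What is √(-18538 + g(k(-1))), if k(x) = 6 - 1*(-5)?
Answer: I*√1854095/10 ≈ 136.17*I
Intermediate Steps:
u = 9 (u = -3*(-3) = 9)
k(x) = 11 (k(x) = 6 + 5 = 11)
g(b) = -3 + 1/(9 + b) (g(b) = -3 + 1/(b + 9) = -3 + 1/(9 + b))
√(-18538 + g(k(-1))) = √(-18538 + (-26 - 3*11)/(9 + 11)) = √(-18538 + (-26 - 33)/20) = √(-18538 + (1/20)*(-59)) = √(-18538 - 59/20) = √(-370819/20) = I*√1854095/10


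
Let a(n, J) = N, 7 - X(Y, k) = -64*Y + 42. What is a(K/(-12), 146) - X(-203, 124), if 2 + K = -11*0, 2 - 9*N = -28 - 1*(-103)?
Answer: 117170/9 ≈ 13019.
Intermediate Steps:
X(Y, k) = -35 + 64*Y (X(Y, k) = 7 - (-64*Y + 42) = 7 - (42 - 64*Y) = 7 + (-42 + 64*Y) = -35 + 64*Y)
N = -73/9 (N = 2/9 - (-28 - 1*(-103))/9 = 2/9 - (-28 + 103)/9 = 2/9 - ⅑*75 = 2/9 - 25/3 = -73/9 ≈ -8.1111)
K = -2 (K = -2 - 11*0 = -2 + 0 = -2)
a(n, J) = -73/9
a(K/(-12), 146) - X(-203, 124) = -73/9 - (-35 + 64*(-203)) = -73/9 - (-35 - 12992) = -73/9 - 1*(-13027) = -73/9 + 13027 = 117170/9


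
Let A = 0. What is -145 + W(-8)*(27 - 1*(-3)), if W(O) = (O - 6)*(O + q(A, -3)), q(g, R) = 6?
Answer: 695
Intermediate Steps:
W(O) = (-6 + O)*(6 + O) (W(O) = (O - 6)*(O + 6) = (-6 + O)*(6 + O))
-145 + W(-8)*(27 - 1*(-3)) = -145 + (-36 + (-8)²)*(27 - 1*(-3)) = -145 + (-36 + 64)*(27 + 3) = -145 + 28*30 = -145 + 840 = 695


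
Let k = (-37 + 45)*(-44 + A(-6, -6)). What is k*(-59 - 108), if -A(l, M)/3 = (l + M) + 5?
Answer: 30728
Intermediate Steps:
A(l, M) = -15 - 3*M - 3*l (A(l, M) = -3*((l + M) + 5) = -3*((M + l) + 5) = -3*(5 + M + l) = -15 - 3*M - 3*l)
k = -184 (k = (-37 + 45)*(-44 + (-15 - 3*(-6) - 3*(-6))) = 8*(-44 + (-15 + 18 + 18)) = 8*(-44 + 21) = 8*(-23) = -184)
k*(-59 - 108) = -184*(-59 - 108) = -184*(-167) = 30728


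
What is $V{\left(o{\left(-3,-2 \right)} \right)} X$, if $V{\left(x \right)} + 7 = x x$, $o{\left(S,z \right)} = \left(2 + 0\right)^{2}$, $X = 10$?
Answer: $90$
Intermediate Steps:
$o{\left(S,z \right)} = 4$ ($o{\left(S,z \right)} = 2^{2} = 4$)
$V{\left(x \right)} = -7 + x^{2}$ ($V{\left(x \right)} = -7 + x x = -7 + x^{2}$)
$V{\left(o{\left(-3,-2 \right)} \right)} X = \left(-7 + 4^{2}\right) 10 = \left(-7 + 16\right) 10 = 9 \cdot 10 = 90$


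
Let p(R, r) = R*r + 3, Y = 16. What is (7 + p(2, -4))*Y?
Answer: 32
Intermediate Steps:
p(R, r) = 3 + R*r
(7 + p(2, -4))*Y = (7 + (3 + 2*(-4)))*16 = (7 + (3 - 8))*16 = (7 - 5)*16 = 2*16 = 32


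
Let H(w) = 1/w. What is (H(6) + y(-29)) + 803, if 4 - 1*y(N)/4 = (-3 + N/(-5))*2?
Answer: 23903/30 ≈ 796.77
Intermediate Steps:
y(N) = 40 + 8*N/5 (y(N) = 16 - 4*(-3 + N/(-5))*2 = 16 - 4*(-3 + N*(-⅕))*2 = 16 - 4*(-3 - N/5)*2 = 16 - 4*(-6 - 2*N/5) = 16 + (24 + 8*N/5) = 40 + 8*N/5)
(H(6) + y(-29)) + 803 = (1/6 + (40 + (8/5)*(-29))) + 803 = (⅙ + (40 - 232/5)) + 803 = (⅙ - 32/5) + 803 = -187/30 + 803 = 23903/30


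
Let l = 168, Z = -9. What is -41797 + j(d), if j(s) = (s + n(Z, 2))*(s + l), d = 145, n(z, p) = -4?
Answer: 2336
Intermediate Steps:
j(s) = (-4 + s)*(168 + s) (j(s) = (s - 4)*(s + 168) = (-4 + s)*(168 + s))
-41797 + j(d) = -41797 + (-672 + 145**2 + 164*145) = -41797 + (-672 + 21025 + 23780) = -41797 + 44133 = 2336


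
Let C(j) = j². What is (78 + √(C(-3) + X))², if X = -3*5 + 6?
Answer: 6084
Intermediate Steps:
X = -9 (X = -15 + 6 = -9)
(78 + √(C(-3) + X))² = (78 + √((-3)² - 9))² = (78 + √(9 - 9))² = (78 + √0)² = (78 + 0)² = 78² = 6084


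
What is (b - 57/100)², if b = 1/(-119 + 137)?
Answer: 214369/810000 ≈ 0.26465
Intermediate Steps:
b = 1/18 ≈ 0.055556
(b - 57/100)² = (1/18 - 57/100)² = (-463/900)² = 214369/810000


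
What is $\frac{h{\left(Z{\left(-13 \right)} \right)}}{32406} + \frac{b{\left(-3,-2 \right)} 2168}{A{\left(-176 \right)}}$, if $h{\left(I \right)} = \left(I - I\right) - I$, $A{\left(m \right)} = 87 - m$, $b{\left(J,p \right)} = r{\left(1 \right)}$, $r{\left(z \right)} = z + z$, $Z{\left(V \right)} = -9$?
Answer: $\frac{46838261}{2840926} \approx 16.487$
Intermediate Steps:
$r{\left(z \right)} = 2 z$
$b{\left(J,p \right)} = 2$ ($b{\left(J,p \right)} = 2 \cdot 1 = 2$)
$h{\left(I \right)} = - I$ ($h{\left(I \right)} = 0 - I = - I$)
$\frac{h{\left(Z{\left(-13 \right)} \right)}}{32406} + \frac{b{\left(-3,-2 \right)} 2168}{A{\left(-176 \right)}} = \frac{\left(-1\right) \left(-9\right)}{32406} + \frac{2 \cdot 2168}{87 - -176} = 9 \cdot \frac{1}{32406} + \frac{4336}{87 + 176} = \frac{3}{10802} + \frac{4336}{263} = \frac{46838261}{2840926}$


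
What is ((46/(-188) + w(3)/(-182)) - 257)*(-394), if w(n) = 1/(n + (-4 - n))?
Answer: 1733961889/17108 ≈ 1.0135e+5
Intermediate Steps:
w(n) = -¼ (w(n) = 1/(-4) = -¼)
((46/(-188) + w(3)/(-182)) - 257)*(-394) = ((46/(-188) - ¼/(-182)) - 257)*(-394) = ((46*(-1/188) - ¼*(-1/182)) - 257)*(-394) = ((-23/94 + 1/728) - 257)*(-394) = (-8325/34216 - 257)*(-394) = -8801837/34216*(-394) = 1733961889/17108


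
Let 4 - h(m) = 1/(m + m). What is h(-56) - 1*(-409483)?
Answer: 45862545/112 ≈ 4.0949e+5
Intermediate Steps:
h(m) = 4 - 1/(2*m) (h(m) = 4 - 1/(m + m) = 4 - 1/(2*m))
h(-56) - 1*(-409483) = (4 - ½/(-56)) - 1*(-409483) = (4 - ½*(-1/56)) + 409483 = (4 + 1/112) + 409483 = 449/112 + 409483 = 45862545/112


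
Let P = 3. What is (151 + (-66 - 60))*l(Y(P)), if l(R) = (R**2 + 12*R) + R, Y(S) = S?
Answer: 1200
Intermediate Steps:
l(R) = R**2 + 13*R
(151 + (-66 - 60))*l(Y(P)) = (151 + (-66 - 60))*(3*(13 + 3)) = (151 - 126)*(3*16) = 25*48 = 1200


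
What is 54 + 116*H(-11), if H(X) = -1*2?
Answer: -178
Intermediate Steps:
H(X) = -2
54 + 116*H(-11) = 54 + 116*(-2) = 54 - 232 = -178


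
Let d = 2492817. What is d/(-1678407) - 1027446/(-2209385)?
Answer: -1261039976341/1236082416565 ≈ -1.0202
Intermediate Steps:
d/(-1678407) - 1027446/(-2209385) = 2492817/(-1678407) - 1027446/(-2209385) = 2492817*(-1/1678407) - 1027446*(-1/2209385) = -830939/559469 + 1027446/2209385 = -1261039976341/1236082416565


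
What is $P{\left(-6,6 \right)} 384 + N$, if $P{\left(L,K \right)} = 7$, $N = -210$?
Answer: $2478$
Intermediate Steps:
$P{\left(-6,6 \right)} 384 + N = 7 \cdot 384 - 210 = 2688 - 210 = 2478$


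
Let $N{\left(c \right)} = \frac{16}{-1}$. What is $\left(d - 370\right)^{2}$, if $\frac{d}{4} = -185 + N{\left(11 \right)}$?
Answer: $1378276$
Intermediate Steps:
$N{\left(c \right)} = -16$ ($N{\left(c \right)} = 16 \left(-1\right) = -16$)
$d = -804$ ($d = 4 \left(-185 - 16\right) = 4 \left(-201\right) = -804$)
$\left(d - 370\right)^{2} = \left(-804 - 370\right)^{2} = \left(-1174\right)^{2} = 1378276$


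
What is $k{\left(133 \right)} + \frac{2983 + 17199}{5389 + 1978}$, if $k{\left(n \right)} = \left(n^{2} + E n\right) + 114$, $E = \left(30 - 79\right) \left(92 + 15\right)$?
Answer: $- \frac{5005974190}{7367} \approx -6.7951 \cdot 10^{5}$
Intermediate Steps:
$E = -5243$ ($E = \left(-49\right) 107 = -5243$)
$k{\left(n \right)} = 114 + n^{2} - 5243 n$ ($k{\left(n \right)} = \left(n^{2} - 5243 n\right) + 114 = 114 + n^{2} - 5243 n$)
$k{\left(133 \right)} + \frac{2983 + 17199}{5389 + 1978} = \left(114 + 133^{2} - 697319\right) + \frac{2983 + 17199}{5389 + 1978} = \left(114 + 17689 - 697319\right) + \frac{20182}{7367} = -679516 + 20182 \cdot \frac{1}{7367} = -679516 + \frac{20182}{7367} = - \frac{5005974190}{7367}$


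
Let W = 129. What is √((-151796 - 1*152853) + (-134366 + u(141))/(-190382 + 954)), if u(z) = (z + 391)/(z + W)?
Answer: I*√1383541334380702995/2131065 ≈ 551.95*I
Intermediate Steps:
u(z) = (391 + z)/(129 + z) (u(z) = (z + 391)/(z + 129) = (391 + z)/(129 + z))
√((-151796 - 1*152853) + (-134366 + u(141))/(-190382 + 954)) = √((-151796 - 1*152853) + (-134366 + (391 + 141)/(129 + 141))/(-190382 + 954)) = √((-151796 - 152853) + (-134366 + 532/270)/(-189428)) = √(-304649 + (-134366 + (1/270)*532)*(-1/189428)) = √(-304649 + (-134366 + 266/135)*(-1/189428)) = √(-304649 - 18139144/135*(-1/189428)) = √(-304649 + 4534786/6393195) = √(-1947675928769/6393195) = I*√1383541334380702995/2131065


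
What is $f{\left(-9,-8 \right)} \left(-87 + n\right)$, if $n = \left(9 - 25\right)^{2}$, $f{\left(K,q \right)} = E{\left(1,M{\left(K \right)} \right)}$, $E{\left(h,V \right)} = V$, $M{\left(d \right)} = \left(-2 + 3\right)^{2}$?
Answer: $169$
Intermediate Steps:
$M{\left(d \right)} = 1$ ($M{\left(d \right)} = 1^{2} = 1$)
$f{\left(K,q \right)} = 1$
$n = 256$ ($n = \left(9 - 25\right)^{2} = \left(-16\right)^{2} = 256$)
$f{\left(-9,-8 \right)} \left(-87 + n\right) = 1 \left(-87 + 256\right) = 1 \cdot 169 = 169$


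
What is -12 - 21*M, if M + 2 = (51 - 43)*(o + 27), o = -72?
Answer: 7590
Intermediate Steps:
M = -362 (M = -2 + (51 - 43)*(-72 + 27) = -2 + 8*(-45) = -2 - 360 = -362)
-12 - 21*M = -12 - 21*(-362) = -12 + 7602 = 7590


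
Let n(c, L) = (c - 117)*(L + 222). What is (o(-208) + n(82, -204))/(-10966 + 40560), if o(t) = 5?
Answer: -625/29594 ≈ -0.021119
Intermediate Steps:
n(c, L) = (-117 + c)*(222 + L)
(o(-208) + n(82, -204))/(-10966 + 40560) = (5 + (-25974 - 117*(-204) + 222*82 - 204*82))/(-10966 + 40560) = (5 + (-25974 + 23868 + 18204 - 16728))/29594 = (5 - 630)*(1/29594) = -625*1/29594 = -625/29594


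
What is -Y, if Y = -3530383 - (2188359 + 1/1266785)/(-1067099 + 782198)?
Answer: 1274141801599682339/360908313285 ≈ 3.5304e+6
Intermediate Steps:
Y = -1274141801599682339/360908313285 (Y = -3530383 - (2188359 + 1/1266785)/(-284901) = -3530383 - 2772180355816*(-1)/(1266785*284901) = -3530383 - 1*(-2772180355816/360908313285) = -3530383 + 2772180355816/360908313285 = -1274141801599682339/360908313285 ≈ -3.5304e+6)
-Y = -1*(-1274141801599682339/360908313285) = 1274141801599682339/360908313285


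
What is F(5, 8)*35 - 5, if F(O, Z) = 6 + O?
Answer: 380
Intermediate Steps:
F(5, 8)*35 - 5 = (6 + 5)*35 - 5 = 11*35 - 5 = 385 - 5 = 380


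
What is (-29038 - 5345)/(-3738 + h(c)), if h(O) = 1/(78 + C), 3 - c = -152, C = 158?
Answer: 8114388/882167 ≈ 9.1982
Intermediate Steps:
c = 155 (c = 3 - 1*(-152) = 3 + 152 = 155)
h(O) = 1/236 (h(O) = 1/(78 + 158) = 1/236)
(-29038 - 5345)/(-3738 + h(c)) = (-29038 - 5345)/(-3738 + 1/236) = -34383/(-882167/236) = -34383*(-236/882167) = 8114388/882167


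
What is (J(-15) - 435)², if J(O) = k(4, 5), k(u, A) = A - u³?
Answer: 244036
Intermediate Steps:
J(O) = -59 (J(O) = 5 - 1*4³ = 5 - 1*64 = 5 - 64 = -59)
(J(-15) - 435)² = (-59 - 435)² = (-494)² = 244036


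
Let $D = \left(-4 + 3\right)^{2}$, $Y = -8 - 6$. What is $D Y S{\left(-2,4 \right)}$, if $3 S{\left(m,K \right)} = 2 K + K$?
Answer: $-56$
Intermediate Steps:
$Y = -14$
$D = 1$ ($D = \left(-1\right)^{2} = 1$)
$S{\left(m,K \right)} = K$ ($S{\left(m,K \right)} = \frac{2 K + K}{3} = \frac{3 K}{3} = K$)
$D Y S{\left(-2,4 \right)} = 1 \left(-14\right) 4 = \left(-14\right) 4 = -56$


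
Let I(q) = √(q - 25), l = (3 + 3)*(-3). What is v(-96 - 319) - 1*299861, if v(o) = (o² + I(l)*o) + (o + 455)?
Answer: -127596 - 415*I*√43 ≈ -1.276e+5 - 2721.3*I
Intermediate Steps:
l = -18 (l = 6*(-3) = -18)
I(q) = √(-25 + q)
v(o) = 455 + o + o² + I*o*√43 (v(o) = (o² + √(-25 - 18)*o) + (o + 455) = (o² + √(-43)*o) + (455 + o) = (o² + (I*√43)*o) + (455 + o) = (o² + I*o*√43) + (455 + o) = 455 + o + o² + I*o*√43)
v(-96 - 319) - 1*299861 = (455 + (-96 - 319) + (-96 - 319)² + I*(-96 - 319)*√43) - 1*299861 = (455 - 415 + (-415)² + I*(-415)*√43) - 299861 = (455 - 415 + 172225 - 415*I*√43) - 299861 = (172265 - 415*I*√43) - 299861 = -127596 - 415*I*√43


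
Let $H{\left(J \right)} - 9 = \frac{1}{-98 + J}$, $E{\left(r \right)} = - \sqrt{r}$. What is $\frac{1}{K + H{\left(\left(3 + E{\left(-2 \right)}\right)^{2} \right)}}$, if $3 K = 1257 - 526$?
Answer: $\frac{3 \left(- 91 i + 6 \sqrt{2}\right)}{- 68975 i + 4548 \sqrt{2}} \approx 0.003958 - 1.5914 \cdot 10^{-8} i$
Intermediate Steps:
$K = \frac{731}{3}$ ($K = \frac{1257 - 526}{3} = \frac{1}{3} \cdot 731 = \frac{731}{3} \approx 243.67$)
$H{\left(J \right)} = 9 + \frac{1}{-98 + J}$
$\frac{1}{K + H{\left(\left(3 + E{\left(-2 \right)}\right)^{2} \right)}} = \frac{1}{\frac{731}{3} + \frac{-881 + 9 \left(3 - \sqrt{-2}\right)^{2}}{-98 + \left(3 - \sqrt{-2}\right)^{2}}} = \frac{1}{\frac{731}{3} + \frac{-881 + 9 \left(3 - i \sqrt{2}\right)^{2}}{-98 + \left(3 - i \sqrt{2}\right)^{2}}}$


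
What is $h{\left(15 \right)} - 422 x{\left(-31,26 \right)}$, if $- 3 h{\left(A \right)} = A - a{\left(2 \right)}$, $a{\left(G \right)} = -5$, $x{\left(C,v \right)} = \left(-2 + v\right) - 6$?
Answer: $- \frac{22808}{3} \approx -7602.7$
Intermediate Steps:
$x{\left(C,v \right)} = -8 + v$
$h{\left(A \right)} = - \frac{5}{3} - \frac{A}{3}$ ($h{\left(A \right)} = - \frac{A - -5}{3} = - \frac{A + 5}{3} = - \frac{5 + A}{3} = - \frac{5}{3} - \frac{A}{3}$)
$h{\left(15 \right)} - 422 x{\left(-31,26 \right)} = \left(- \frac{5}{3} - 5\right) - 422 \left(-8 + 26\right) = \left(- \frac{5}{3} - 5\right) - 7596 = - \frac{20}{3} - 7596 = - \frac{22808}{3}$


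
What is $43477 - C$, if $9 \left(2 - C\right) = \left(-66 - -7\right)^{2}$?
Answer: $\frac{394756}{9} \approx 43862.0$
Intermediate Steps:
$C = - \frac{3463}{9}$ ($C = 2 - \frac{\left(-66 - -7\right)^{2}}{9} = 2 - \frac{\left(-66 + \left(-48 + 55\right)\right)^{2}}{9} = 2 - \frac{\left(-66 + 7\right)^{2}}{9} = 2 - \frac{\left(-59\right)^{2}}{9} = 2 - \frac{3481}{9} = - \frac{3463}{9} \approx -384.78$)
$43477 - C = 43477 - - \frac{3463}{9} = 43477 + \frac{3463}{9} = \frac{394756}{9}$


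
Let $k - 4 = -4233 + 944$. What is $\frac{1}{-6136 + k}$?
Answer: $- \frac{1}{9421} \approx -0.00010615$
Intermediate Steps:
$k = -3285$ ($k = 4 + \left(-4233 + 944\right) = 4 - 3289 = -3285$)
$\frac{1}{-6136 + k} = \frac{1}{-6136 - 3285} = \frac{1}{-9421} = - \frac{1}{9421}$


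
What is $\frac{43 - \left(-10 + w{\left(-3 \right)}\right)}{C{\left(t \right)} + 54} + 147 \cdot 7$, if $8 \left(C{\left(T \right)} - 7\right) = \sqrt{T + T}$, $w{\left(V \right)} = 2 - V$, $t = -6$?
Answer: $\frac{61312479}{59539} - \frac{192 i \sqrt{3}}{59539} \approx 1029.8 - 0.0055855 i$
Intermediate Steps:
$C{\left(T \right)} = 7 + \frac{\sqrt{2} \sqrt{T}}{8}$ ($C{\left(T \right)} = 7 + \frac{\sqrt{T + T}}{8} = 7 + \frac{\sqrt{2 T}}{8} = 7 + \frac{\sqrt{2} \sqrt{T}}{8}$)
$\frac{43 - \left(-10 + w{\left(-3 \right)}\right)}{C{\left(t \right)} + 54} + 147 \cdot 7 = \frac{43 + \left(10 - \left(2 - -3\right)\right)}{\left(7 + \frac{\sqrt{2} \sqrt{-6}}{8}\right) + 54} + 147 \cdot 7 = \frac{43 + \left(10 - \left(2 + 3\right)\right)}{\left(7 + \frac{\sqrt{2} i \sqrt{6}}{8}\right) + 54} + 1029 = \frac{43 + \left(10 - 5\right)}{\left(7 + \frac{i \sqrt{3}}{4}\right) + 54} + 1029 = \frac{43 + \left(10 - 5\right)}{61 + \frac{i \sqrt{3}}{4}} + 1029 = \frac{43 + 5}{61 + \frac{i \sqrt{3}}{4}} + 1029 = \frac{48}{61 + \frac{i \sqrt{3}}{4}} + 1029 = 1029 + \frac{48}{61 + \frac{i \sqrt{3}}{4}}$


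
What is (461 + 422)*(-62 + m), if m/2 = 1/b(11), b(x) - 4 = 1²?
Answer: -271964/5 ≈ -54393.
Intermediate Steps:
b(x) = 5 (b(x) = 4 + 1² = 4 + 1 = 5)
m = ⅖ (m = 2/5 = 2*(⅕) = ⅖ ≈ 0.40000)
(461 + 422)*(-62 + m) = (461 + 422)*(-62 + ⅖) = 883*(-308/5) = -271964/5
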